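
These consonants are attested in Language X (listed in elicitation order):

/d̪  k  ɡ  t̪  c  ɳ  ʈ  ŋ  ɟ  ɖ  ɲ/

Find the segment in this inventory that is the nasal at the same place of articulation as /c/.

/c/ is a voiceless palatal stop.
The nasal at the same place is a palatal nasal — in this inventory, /ɲ/.

/ɲ/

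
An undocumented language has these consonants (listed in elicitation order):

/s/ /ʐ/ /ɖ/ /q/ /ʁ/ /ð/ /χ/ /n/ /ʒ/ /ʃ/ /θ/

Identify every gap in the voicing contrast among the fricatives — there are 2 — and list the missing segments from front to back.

/z/, /ʂ/

place of articulation  voiceless  voiced  
dental            θ         ð       
alveolar          s         —       
postalveolar      ʃ         ʒ       
retroflex         —         ʐ       
uvular            χ         ʁ       
Gaps, from front to back: alveolar lacks voiced (/z/); retroflex lacks voiceless (/ʂ/).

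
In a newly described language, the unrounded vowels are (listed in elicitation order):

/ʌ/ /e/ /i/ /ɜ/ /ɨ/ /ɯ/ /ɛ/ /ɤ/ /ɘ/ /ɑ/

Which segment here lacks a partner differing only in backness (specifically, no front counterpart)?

/ɑ/

High: /i/ ~ /ɨ/ ~ /ɯ/
High-mid: /e/ ~ /ɘ/ ~ /ɤ/
Low-mid: /ɛ/ ~ /ɜ/ ~ /ʌ/
Low: only /ɑ/ (back); no front partner.
So /ɑ/ is the unpaired segment.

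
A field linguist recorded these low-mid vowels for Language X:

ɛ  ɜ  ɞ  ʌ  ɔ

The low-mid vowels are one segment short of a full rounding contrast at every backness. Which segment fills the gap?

backness          unrounded  rounded 
front             ɛ         —       
central           ɜ         ɞ       
back              ʌ         ɔ       
The front row has no rounded member, so the gap is the front rounded vowel /œ/.

/œ/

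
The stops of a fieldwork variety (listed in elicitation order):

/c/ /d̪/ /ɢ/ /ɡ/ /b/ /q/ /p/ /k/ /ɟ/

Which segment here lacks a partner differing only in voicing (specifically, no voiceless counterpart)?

/d̪/

Bilabial: /p/ ~ /b/
Palatal: /c/ ~ /ɟ/
Velar: /k/ ~ /ɡ/
Uvular: /q/ ~ /ɢ/
Dental: only /d̪/ (voiced); no voiceless partner.
So /d̪/ is the unpaired segment.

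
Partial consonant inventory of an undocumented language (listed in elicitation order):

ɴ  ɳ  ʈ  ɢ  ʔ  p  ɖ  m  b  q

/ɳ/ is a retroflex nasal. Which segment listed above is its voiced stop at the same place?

/ɖ/

The voiced stop at the same place is a voiced retroflex stop — in this inventory, /ɖ/.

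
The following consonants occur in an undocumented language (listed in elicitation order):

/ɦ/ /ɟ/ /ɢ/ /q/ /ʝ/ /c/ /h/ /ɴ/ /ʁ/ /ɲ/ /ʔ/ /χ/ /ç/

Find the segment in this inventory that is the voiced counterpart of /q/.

/q/ is a voiceless uvular stop.
The voiced counterpart is a voiced uvular stop — in this inventory, /ɢ/.

/ɢ/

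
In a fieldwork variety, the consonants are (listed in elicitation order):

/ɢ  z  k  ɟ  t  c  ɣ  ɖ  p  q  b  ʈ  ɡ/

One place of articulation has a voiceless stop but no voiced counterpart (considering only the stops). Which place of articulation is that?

alveolar

place of articulation  voiceless  voiced  
bilabial          p         b       
alveolar          t         —       
retroflex         ʈ         ɖ       
palatal           c         ɟ       
velar             k         ɡ       
uvular            q         ɢ       
Every place of articulation has a voiced member except alveolar, where /d/ would be expected.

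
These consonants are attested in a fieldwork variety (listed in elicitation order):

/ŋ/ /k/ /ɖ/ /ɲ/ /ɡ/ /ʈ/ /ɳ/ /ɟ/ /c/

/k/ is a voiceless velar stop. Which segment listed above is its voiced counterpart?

/ɡ/

The voiced counterpart is a voiced velar stop — in this inventory, /ɡ/.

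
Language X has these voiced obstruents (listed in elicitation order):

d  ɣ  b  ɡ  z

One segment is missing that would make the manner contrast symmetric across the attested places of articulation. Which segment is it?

/β/

Stop: /b/ (bilabial), /d/ (alveolar), /ɡ/ (velar).
Fricative: /z/ (alveolar), /ɣ/ (velar).
The bilabial row has no fricative member, so the gap is the bilabial fricative /β/.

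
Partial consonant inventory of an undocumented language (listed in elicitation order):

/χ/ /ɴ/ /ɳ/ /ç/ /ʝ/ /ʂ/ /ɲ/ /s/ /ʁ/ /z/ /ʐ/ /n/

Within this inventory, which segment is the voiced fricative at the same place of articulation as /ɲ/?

/ɲ/ is a palatal nasal.
The voiced fricative at the same place is a voiced palatal fricative — in this inventory, /ʝ/.

/ʝ/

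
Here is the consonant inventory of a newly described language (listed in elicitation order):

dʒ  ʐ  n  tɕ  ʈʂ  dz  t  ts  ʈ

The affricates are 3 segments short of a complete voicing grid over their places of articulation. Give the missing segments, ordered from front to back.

Voiceless: /ts/ (alveolar), /ʈʂ/ (retroflex), /tɕ/ (alveolo-palatal).
Voiced: /dz/ (alveolar), /dʒ/ (postalveolar).
Gaps, from front to back: postalveolar lacks voiceless (/tʃ/); retroflex lacks voiced (/ɖʐ/); alveolo-palatal lacks voiced (/dʑ/).

/tʃ/, /ɖʐ/, /dʑ/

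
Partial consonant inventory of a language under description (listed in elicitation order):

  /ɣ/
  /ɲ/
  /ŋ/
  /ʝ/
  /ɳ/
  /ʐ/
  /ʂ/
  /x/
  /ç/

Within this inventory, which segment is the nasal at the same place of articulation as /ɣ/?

/ŋ/

/ɣ/ is a voiced velar fricative.
The nasal at the same place is a velar nasal — in this inventory, /ŋ/.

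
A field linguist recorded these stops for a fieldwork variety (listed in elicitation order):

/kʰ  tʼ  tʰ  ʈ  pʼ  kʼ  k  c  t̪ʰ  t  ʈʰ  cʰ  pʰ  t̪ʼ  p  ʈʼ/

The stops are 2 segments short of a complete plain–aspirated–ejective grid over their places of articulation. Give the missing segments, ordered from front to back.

bilabial: plain /p/, aspirated /pʰ/, ejective /pʼ/.
dental: plain —, aspirated /t̪ʰ/, ejective /t̪ʼ/.
alveolar: plain /t/, aspirated /tʰ/, ejective /tʼ/.
retroflex: plain /ʈ/, aspirated /ʈʰ/, ejective /ʈʼ/.
palatal: plain /c/, aspirated /cʰ/, ejective —.
velar: plain /k/, aspirated /kʰ/, ejective /kʼ/.
Gaps, from front to back: dental lacks plain (/t̪/); palatal lacks ejective (/cʼ/).

/t̪/, /cʼ/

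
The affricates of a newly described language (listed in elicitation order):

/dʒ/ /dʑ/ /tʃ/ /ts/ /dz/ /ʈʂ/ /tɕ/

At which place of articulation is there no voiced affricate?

place of articulation  voiceless  voiced  
alveolar          ts        dz      
postalveolar      tʃ        dʒ      
retroflex         ʈʂ        —       
alveolo-palatal   tɕ        dʑ      
Every place of articulation has a voiced member except retroflex, where /ɖʐ/ would be expected.

retroflex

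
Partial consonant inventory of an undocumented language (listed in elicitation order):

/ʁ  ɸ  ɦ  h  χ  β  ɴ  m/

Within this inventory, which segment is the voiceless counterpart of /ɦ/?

/h/

/ɦ/ is a voiced glottal fricative.
The voiceless counterpart is a voiceless glottal fricative — in this inventory, /h/.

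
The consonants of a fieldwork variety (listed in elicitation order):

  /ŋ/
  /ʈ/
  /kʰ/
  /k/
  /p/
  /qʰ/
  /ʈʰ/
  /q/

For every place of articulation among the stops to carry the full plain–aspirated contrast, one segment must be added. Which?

/pʰ/

Plain: /p/ (bilabial), /ʈ/ (retroflex), /k/ (velar), /q/ (uvular).
Aspirated: /ʈʰ/ (retroflex), /kʰ/ (velar), /qʰ/ (uvular).
The bilabial row has no aspirated member, so the gap is the aspirated bilabial stop /pʰ/.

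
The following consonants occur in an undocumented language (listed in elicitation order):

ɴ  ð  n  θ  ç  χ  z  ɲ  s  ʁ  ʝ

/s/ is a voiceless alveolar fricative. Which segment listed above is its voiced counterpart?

/z/

The voiced counterpart is a voiced alveolar fricative — in this inventory, /z/.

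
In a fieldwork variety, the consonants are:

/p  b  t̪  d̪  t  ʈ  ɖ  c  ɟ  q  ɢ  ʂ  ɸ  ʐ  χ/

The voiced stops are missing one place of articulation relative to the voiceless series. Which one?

bilabial: voiceless /p/, voiced /b/.
dental: voiceless /t̪/, voiced /d̪/.
alveolar: voiceless /t/, voiced —.
retroflex: voiceless /ʈ/, voiced /ɖ/.
palatal: voiceless /c/, voiced /ɟ/.
uvular: voiceless /q/, voiced /ɢ/.
Every place of articulation has a voiced member except alveolar, where /d/ would be expected.

alveolar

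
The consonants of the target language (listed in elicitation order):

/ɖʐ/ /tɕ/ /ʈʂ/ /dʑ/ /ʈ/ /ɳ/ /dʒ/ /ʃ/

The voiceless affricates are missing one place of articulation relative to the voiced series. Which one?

postalveolar

place of articulation  voiceless  voiced  
postalveolar      —         dʒ      
retroflex         ʈʂ        ɖʐ      
alveolo-palatal   tɕ        dʑ      
Every place of articulation has a voiceless member except postalveolar, where /tʃ/ would be expected.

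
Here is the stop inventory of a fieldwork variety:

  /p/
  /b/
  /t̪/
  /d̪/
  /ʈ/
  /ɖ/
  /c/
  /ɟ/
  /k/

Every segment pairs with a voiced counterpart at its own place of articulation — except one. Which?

Bilabial: /p/ ~ /b/
Dental: /t̪/ ~ /d̪/
Retroflex: /ʈ/ ~ /ɖ/
Palatal: /c/ ~ /ɟ/
Velar: only /k/ (voiceless); no voiced partner.
So /k/ is the unpaired segment.

/k/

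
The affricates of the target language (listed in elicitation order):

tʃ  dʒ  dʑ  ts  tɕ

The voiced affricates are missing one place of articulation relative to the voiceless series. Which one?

alveolar: voiceless /ts/, voiced —.
postalveolar: voiceless /tʃ/, voiced /dʒ/.
alveolo-palatal: voiceless /tɕ/, voiced /dʑ/.
Every place of articulation has a voiced member except alveolar, where /dz/ would be expected.

alveolar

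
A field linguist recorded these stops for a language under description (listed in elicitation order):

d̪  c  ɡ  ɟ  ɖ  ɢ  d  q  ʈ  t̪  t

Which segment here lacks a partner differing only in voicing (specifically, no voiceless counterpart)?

/ɡ/

Dental: /t̪/ ~ /d̪/
Alveolar: /t/ ~ /d/
Retroflex: /ʈ/ ~ /ɖ/
Palatal: /c/ ~ /ɟ/
Uvular: /q/ ~ /ɢ/
Velar: only /ɡ/ (voiced); no voiceless partner.
So /ɡ/ is the unpaired segment.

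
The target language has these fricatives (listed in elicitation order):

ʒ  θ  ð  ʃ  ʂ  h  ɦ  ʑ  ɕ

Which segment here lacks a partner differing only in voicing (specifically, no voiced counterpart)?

Dental: /θ/ ~ /ð/
Postalveolar: /ʃ/ ~ /ʒ/
Alveolo-palatal: /ɕ/ ~ /ʑ/
Glottal: /h/ ~ /ɦ/
Retroflex: only /ʂ/ (voiceless); no voiced partner.
So /ʂ/ is the unpaired segment.

/ʂ/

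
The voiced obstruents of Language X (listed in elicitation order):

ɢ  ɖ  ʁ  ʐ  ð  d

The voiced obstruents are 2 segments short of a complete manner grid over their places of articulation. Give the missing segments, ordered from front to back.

dental: stop —, fricative /ð/.
alveolar: stop /d/, fricative —.
retroflex: stop /ɖ/, fricative /ʐ/.
uvular: stop /ɢ/, fricative /ʁ/.
Gaps, from front to back: dental lacks stop (/d̪/); alveolar lacks fricative (/z/).

/d̪/, /z/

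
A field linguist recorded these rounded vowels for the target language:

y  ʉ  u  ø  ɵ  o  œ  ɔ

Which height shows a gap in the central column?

Front: /y/ (high), /ø/ (high-mid), /œ/ (low-mid).
Central: /ʉ/ (high), /ɵ/ (high-mid).
Back: /u/ (high), /o/ (high-mid), /ɔ/ (low-mid).
Every height has a central member except low-mid, where /ɞ/ would be expected.

low-mid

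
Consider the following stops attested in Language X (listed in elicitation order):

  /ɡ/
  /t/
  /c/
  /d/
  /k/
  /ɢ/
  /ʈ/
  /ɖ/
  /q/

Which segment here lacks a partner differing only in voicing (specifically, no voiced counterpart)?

Alveolar: /t/ ~ /d/
Retroflex: /ʈ/ ~ /ɖ/
Velar: /k/ ~ /ɡ/
Uvular: /q/ ~ /ɢ/
Palatal: only /c/ (voiceless); no voiced partner.
So /c/ is the unpaired segment.

/c/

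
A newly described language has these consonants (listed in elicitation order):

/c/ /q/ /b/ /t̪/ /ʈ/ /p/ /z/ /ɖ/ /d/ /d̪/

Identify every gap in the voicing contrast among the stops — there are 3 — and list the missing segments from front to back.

/t/, /ɟ/, /ɢ/

Voiceless: /p/ (bilabial), /t̪/ (dental), /ʈ/ (retroflex), /c/ (palatal), /q/ (uvular).
Voiced: /b/ (bilabial), /d̪/ (dental), /d/ (alveolar), /ɖ/ (retroflex).
Gaps, from front to back: alveolar lacks voiceless (/t/); palatal lacks voiced (/ɟ/); uvular lacks voiced (/ɢ/).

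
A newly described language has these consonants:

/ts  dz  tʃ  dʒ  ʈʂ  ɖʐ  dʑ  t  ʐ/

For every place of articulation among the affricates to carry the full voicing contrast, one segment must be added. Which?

/tɕ/

alveolar: voiceless /ts/, voiced /dz/.
postalveolar: voiceless /tʃ/, voiced /dʒ/.
retroflex: voiceless /ʈʂ/, voiced /ɖʐ/.
alveolo-palatal: voiceless —, voiced /dʑ/.
The alveolo-palatal row has no voiceless member, so the gap is the voiceless alveolo-palatal affricate /tɕ/.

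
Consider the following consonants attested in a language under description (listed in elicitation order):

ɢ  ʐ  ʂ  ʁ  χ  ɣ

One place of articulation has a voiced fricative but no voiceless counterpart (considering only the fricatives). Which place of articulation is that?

place of articulation  voiceless  voiced  
retroflex         ʂ         ʐ       
velar             —         ɣ       
uvular            χ         ʁ       
Every place of articulation has a voiceless member except velar, where /x/ would be expected.

velar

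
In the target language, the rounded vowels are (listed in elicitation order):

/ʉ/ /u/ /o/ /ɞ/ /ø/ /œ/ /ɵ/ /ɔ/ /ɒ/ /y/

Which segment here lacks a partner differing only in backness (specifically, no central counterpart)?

/ɒ/

High: /y/ ~ /ʉ/ ~ /u/
High-mid: /ø/ ~ /ɵ/ ~ /o/
Low-mid: /œ/ ~ /ɞ/ ~ /ɔ/
Low: only /ɒ/ (back); no central partner.
So /ɒ/ is the unpaired segment.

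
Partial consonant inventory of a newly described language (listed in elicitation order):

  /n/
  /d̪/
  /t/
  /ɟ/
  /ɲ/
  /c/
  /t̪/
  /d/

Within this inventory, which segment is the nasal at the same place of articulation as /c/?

/c/ is a voiceless palatal stop.
The nasal at the same place is a palatal nasal — in this inventory, /ɲ/.

/ɲ/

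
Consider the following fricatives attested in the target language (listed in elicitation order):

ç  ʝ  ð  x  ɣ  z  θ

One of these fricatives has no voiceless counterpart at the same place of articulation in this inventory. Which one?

Dental: /θ/ ~ /ð/
Palatal: /ç/ ~ /ʝ/
Velar: /x/ ~ /ɣ/
Alveolar: only /z/ (voiced); no voiceless partner.
So /z/ is the unpaired segment.

/z/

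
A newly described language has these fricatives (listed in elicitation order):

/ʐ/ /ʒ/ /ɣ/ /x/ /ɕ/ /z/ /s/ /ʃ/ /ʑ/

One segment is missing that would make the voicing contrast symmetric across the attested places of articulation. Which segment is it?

/ʂ/

alveolar: voiceless /s/, voiced /z/.
postalveolar: voiceless /ʃ/, voiced /ʒ/.
retroflex: voiceless —, voiced /ʐ/.
alveolo-palatal: voiceless /ɕ/, voiced /ʑ/.
velar: voiceless /x/, voiced /ɣ/.
The retroflex row has no voiceless member, so the gap is the voiceless retroflex fricative /ʂ/.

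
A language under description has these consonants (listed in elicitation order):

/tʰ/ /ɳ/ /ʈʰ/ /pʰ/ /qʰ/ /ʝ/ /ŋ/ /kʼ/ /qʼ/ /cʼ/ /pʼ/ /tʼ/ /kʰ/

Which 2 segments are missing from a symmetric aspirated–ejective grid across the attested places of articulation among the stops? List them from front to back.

/ʈʼ/, /cʰ/

Aspirated: /pʰ/ (bilabial), /tʰ/ (alveolar), /ʈʰ/ (retroflex), /kʰ/ (velar), /qʰ/ (uvular).
Ejective: /pʼ/ (bilabial), /tʼ/ (alveolar), /cʼ/ (palatal), /kʼ/ (velar), /qʼ/ (uvular).
Gaps, from front to back: retroflex lacks ejective (/ʈʼ/); palatal lacks aspirated (/cʰ/).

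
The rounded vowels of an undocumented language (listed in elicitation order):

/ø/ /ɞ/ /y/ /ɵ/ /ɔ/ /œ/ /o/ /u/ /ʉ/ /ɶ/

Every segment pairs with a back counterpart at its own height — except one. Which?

High: /y/ ~ /ʉ/ ~ /u/
High-mid: /ø/ ~ /ɵ/ ~ /o/
Low-mid: /œ/ ~ /ɞ/ ~ /ɔ/
Low: only /ɶ/ (front); no back partner.
So /ɶ/ is the unpaired segment.

/ɶ/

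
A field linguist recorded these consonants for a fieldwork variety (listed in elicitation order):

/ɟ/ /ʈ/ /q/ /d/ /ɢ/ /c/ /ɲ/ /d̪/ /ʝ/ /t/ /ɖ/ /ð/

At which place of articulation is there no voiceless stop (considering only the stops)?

place of articulation  voiceless  voiced  
dental            —         d̪      
alveolar          t         d       
retroflex         ʈ         ɖ       
palatal           c         ɟ       
uvular            q         ɢ       
Every place of articulation has a voiceless member except dental, where /t̪/ would be expected.

dental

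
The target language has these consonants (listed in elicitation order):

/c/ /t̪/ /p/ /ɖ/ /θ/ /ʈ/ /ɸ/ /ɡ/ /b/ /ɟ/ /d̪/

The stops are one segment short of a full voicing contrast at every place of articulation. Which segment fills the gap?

bilabial: voiceless /p/, voiced /b/.
dental: voiceless /t̪/, voiced /d̪/.
retroflex: voiceless /ʈ/, voiced /ɖ/.
palatal: voiceless /c/, voiced /ɟ/.
velar: voiceless —, voiced /ɡ/.
The velar row has no voiceless member, so the gap is the voiceless velar stop /k/.

/k/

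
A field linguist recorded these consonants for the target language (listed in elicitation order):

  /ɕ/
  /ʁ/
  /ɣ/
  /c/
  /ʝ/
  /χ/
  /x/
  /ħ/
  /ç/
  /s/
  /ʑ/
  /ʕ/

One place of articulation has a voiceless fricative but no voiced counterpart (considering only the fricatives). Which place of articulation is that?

alveolar: voiceless /s/, voiced —.
alveolo-palatal: voiceless /ɕ/, voiced /ʑ/.
palatal: voiceless /ç/, voiced /ʝ/.
velar: voiceless /x/, voiced /ɣ/.
uvular: voiceless /χ/, voiced /ʁ/.
pharyngeal: voiceless /ħ/, voiced /ʕ/.
Every place of articulation has a voiced member except alveolar, where /z/ would be expected.

alveolar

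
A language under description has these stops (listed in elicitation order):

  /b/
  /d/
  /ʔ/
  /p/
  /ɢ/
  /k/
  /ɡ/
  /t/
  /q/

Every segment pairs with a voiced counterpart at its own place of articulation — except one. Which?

/ʔ/

Bilabial: /p/ ~ /b/
Alveolar: /t/ ~ /d/
Velar: /k/ ~ /ɡ/
Uvular: /q/ ~ /ɢ/
Glottal: only /ʔ/ (voiceless); no voiced partner.
So /ʔ/ is the unpaired segment.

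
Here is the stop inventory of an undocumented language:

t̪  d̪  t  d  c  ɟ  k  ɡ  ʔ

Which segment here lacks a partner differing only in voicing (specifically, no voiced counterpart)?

/ʔ/

Dental: /t̪/ ~ /d̪/
Alveolar: /t/ ~ /d/
Palatal: /c/ ~ /ɟ/
Velar: /k/ ~ /ɡ/
Glottal: only /ʔ/ (voiceless); no voiced partner.
So /ʔ/ is the unpaired segment.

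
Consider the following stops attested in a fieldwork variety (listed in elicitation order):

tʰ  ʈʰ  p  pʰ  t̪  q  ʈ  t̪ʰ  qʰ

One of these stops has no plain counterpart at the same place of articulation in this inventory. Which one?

/tʰ/

Bilabial: /p/ ~ /pʰ/
Dental: /t̪/ ~ /t̪ʰ/
Retroflex: /ʈ/ ~ /ʈʰ/
Uvular: /q/ ~ /qʰ/
Alveolar: only /tʰ/ (aspirated); no plain partner.
So /tʰ/ is the unpaired segment.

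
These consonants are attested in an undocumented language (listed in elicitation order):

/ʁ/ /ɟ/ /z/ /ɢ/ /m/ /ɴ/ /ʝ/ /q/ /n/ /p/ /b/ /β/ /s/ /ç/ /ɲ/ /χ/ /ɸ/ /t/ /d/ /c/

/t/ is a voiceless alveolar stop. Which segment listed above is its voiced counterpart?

The voiced counterpart is a voiced alveolar stop — in this inventory, /d/.

/d/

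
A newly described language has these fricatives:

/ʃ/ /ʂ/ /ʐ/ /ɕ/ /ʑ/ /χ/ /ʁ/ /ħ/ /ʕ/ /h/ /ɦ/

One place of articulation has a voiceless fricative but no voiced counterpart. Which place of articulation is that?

postalveolar

place of articulation  voiceless  voiced  
postalveolar      ʃ         —       
retroflex         ʂ         ʐ       
alveolo-palatal   ɕ         ʑ       
uvular            χ         ʁ       
pharyngeal        ħ         ʕ       
glottal           h         ɦ       
Every place of articulation has a voiced member except postalveolar, where /ʒ/ would be expected.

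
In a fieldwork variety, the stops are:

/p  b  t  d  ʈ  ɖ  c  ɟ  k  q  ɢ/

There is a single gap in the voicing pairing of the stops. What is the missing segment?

bilabial: voiceless /p/, voiced /b/.
alveolar: voiceless /t/, voiced /d/.
retroflex: voiceless /ʈ/, voiced /ɖ/.
palatal: voiceless /c/, voiced /ɟ/.
velar: voiceless /k/, voiced —.
uvular: voiceless /q/, voiced /ɢ/.
The velar row has no voiced member, so the gap is the voiced velar stop /ɡ/.

/ɡ/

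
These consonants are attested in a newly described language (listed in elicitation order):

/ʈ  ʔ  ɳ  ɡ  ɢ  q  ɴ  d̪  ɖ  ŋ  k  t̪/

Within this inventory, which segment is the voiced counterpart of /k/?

/ɡ/

/k/ is a voiceless velar stop.
The voiced counterpart is a voiced velar stop — in this inventory, /ɡ/.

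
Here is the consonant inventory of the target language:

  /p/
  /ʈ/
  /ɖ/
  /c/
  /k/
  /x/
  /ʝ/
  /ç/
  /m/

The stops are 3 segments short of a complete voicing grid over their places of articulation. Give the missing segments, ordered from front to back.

/b/, /ɟ/, /ɡ/

Voiceless: /p/ (bilabial), /ʈ/ (retroflex), /c/ (palatal), /k/ (velar).
Voiced: /ɖ/ (retroflex).
Gaps, from front to back: bilabial lacks voiced (/b/); palatal lacks voiced (/ɟ/); velar lacks voiced (/ɡ/).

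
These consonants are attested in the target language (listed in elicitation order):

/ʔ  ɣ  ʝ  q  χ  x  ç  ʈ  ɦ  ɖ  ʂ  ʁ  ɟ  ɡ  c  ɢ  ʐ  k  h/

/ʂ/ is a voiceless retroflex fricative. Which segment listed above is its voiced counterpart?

The voiced counterpart is a voiced retroflex fricative — in this inventory, /ʐ/.

/ʐ/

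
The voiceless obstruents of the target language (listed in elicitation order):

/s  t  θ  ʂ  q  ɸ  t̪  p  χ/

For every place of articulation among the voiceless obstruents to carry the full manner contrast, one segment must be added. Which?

/ʈ/

place of articulation  stop      fricative
bilabial          p         ɸ       
dental            t̪        θ       
alveolar          t         s       
retroflex         —         ʂ       
uvular            q         χ       
The retroflex row has no stop member, so the gap is the retroflex stop /ʈ/.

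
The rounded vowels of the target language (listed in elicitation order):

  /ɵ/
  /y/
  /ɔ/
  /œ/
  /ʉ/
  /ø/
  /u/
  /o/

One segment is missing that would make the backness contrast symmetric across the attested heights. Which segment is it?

/ɞ/

Front: /y/ (high), /ø/ (high-mid), /œ/ (low-mid).
Central: /ʉ/ (high), /ɵ/ (high-mid).
Back: /u/ (high), /o/ (high-mid), /ɔ/ (low-mid).
The low-mid row has no central member, so the gap is the low-mid central rounded vowel /ɞ/.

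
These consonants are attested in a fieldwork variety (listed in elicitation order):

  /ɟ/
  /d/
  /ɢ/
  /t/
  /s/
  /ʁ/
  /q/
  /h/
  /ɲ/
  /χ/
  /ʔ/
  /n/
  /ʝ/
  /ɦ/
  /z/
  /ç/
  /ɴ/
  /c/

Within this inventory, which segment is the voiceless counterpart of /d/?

/t/

/d/ is a voiced alveolar stop.
The voiceless counterpart is a voiceless alveolar stop — in this inventory, /t/.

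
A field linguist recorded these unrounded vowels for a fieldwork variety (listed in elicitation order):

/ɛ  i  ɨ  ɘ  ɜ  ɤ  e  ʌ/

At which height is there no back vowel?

high

Front: /i/ (high), /e/ (high-mid), /ɛ/ (low-mid).
Central: /ɨ/ (high), /ɘ/ (high-mid), /ɜ/ (low-mid).
Back: /ɤ/ (high-mid), /ʌ/ (low-mid).
Every height has a back member except high, where /ɯ/ would be expected.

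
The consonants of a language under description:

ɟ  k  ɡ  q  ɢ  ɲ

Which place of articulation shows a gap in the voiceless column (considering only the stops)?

palatal

palatal: voiceless —, voiced /ɟ/.
velar: voiceless /k/, voiced /ɡ/.
uvular: voiceless /q/, voiced /ɢ/.
Every place of articulation has a voiceless member except palatal, where /c/ would be expected.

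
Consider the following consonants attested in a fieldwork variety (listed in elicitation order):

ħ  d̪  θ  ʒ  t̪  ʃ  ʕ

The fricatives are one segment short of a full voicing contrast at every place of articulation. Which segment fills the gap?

/ð/

Voiceless: /θ/ (dental), /ʃ/ (postalveolar), /ħ/ (pharyngeal).
Voiced: /ʒ/ (postalveolar), /ʕ/ (pharyngeal).
The dental row has no voiced member, so the gap is the voiced dental fricative /ð/.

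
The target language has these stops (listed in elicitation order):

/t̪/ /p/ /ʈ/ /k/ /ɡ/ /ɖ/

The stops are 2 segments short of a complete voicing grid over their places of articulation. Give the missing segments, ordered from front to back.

bilabial: voiceless /p/, voiced —.
dental: voiceless /t̪/, voiced —.
retroflex: voiceless /ʈ/, voiced /ɖ/.
velar: voiceless /k/, voiced /ɡ/.
Gaps, from front to back: bilabial lacks voiced (/b/); dental lacks voiced (/d̪/).

/b/, /d̪/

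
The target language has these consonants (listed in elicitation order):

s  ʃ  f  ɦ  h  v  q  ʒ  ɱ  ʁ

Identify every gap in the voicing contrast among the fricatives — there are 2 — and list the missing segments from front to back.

Voiceless: /f/ (labiodental), /s/ (alveolar), /ʃ/ (postalveolar), /h/ (glottal).
Voiced: /v/ (labiodental), /ʒ/ (postalveolar), /ʁ/ (uvular), /ɦ/ (glottal).
Gaps, from front to back: alveolar lacks voiced (/z/); uvular lacks voiceless (/χ/).

/z/, /χ/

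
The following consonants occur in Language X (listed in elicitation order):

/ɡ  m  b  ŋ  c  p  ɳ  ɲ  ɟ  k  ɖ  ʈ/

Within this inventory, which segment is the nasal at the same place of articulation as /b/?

/b/ is a voiced bilabial stop.
The nasal at the same place is a bilabial nasal — in this inventory, /m/.

/m/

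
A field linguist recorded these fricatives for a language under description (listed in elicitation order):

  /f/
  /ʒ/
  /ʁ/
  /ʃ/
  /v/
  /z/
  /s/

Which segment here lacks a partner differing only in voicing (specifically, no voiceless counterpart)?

/ʁ/

Labiodental: /f/ ~ /v/
Alveolar: /s/ ~ /z/
Postalveolar: /ʃ/ ~ /ʒ/
Uvular: only /ʁ/ (voiced); no voiceless partner.
So /ʁ/ is the unpaired segment.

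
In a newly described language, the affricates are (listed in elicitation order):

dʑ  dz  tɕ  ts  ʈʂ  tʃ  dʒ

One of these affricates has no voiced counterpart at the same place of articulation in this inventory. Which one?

/ʈʂ/

Alveolar: /ts/ ~ /dz/
Postalveolar: /tʃ/ ~ /dʒ/
Alveolo-palatal: /tɕ/ ~ /dʑ/
Retroflex: only /ʈʂ/ (voiceless); no voiced partner.
So /ʈʂ/ is the unpaired segment.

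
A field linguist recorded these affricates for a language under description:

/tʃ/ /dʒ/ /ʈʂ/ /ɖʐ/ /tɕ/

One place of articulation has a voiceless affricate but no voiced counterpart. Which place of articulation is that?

alveolo-palatal

postalveolar: voiceless /tʃ/, voiced /dʒ/.
retroflex: voiceless /ʈʂ/, voiced /ɖʐ/.
alveolo-palatal: voiceless /tɕ/, voiced —.
Every place of articulation has a voiced member except alveolo-palatal, where /dʑ/ would be expected.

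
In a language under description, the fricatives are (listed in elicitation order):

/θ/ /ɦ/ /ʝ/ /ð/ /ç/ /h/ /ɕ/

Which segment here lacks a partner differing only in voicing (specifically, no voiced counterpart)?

Dental: /θ/ ~ /ð/
Palatal: /ç/ ~ /ʝ/
Glottal: /h/ ~ /ɦ/
Alveolo-palatal: only /ɕ/ (voiceless); no voiced partner.
So /ɕ/ is the unpaired segment.

/ɕ/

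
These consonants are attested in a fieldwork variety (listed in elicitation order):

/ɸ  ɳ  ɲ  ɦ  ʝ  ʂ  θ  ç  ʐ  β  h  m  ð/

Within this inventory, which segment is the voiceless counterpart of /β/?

/β/ is a voiced bilabial fricative.
The voiceless counterpart is a voiceless bilabial fricative — in this inventory, /ɸ/.

/ɸ/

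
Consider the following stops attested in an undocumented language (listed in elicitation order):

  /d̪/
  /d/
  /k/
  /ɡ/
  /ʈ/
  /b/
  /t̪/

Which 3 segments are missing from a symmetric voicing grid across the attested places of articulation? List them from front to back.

Voiceless: /t̪/ (dental), /ʈ/ (retroflex), /k/ (velar).
Voiced: /b/ (bilabial), /d̪/ (dental), /d/ (alveolar), /ɡ/ (velar).
Gaps, from front to back: bilabial lacks voiceless (/p/); alveolar lacks voiceless (/t/); retroflex lacks voiced (/ɖ/).

/p/, /t/, /ɖ/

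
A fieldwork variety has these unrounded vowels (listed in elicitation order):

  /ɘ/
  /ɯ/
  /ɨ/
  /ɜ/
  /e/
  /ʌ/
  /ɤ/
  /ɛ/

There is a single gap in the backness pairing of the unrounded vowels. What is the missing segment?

/i/

Front: /e/ (high-mid), /ɛ/ (low-mid).
Central: /ɨ/ (high), /ɘ/ (high-mid), /ɜ/ (low-mid).
Back: /ɯ/ (high), /ɤ/ (high-mid), /ʌ/ (low-mid).
The high row has no front member, so the gap is the high front unrounded vowel /i/.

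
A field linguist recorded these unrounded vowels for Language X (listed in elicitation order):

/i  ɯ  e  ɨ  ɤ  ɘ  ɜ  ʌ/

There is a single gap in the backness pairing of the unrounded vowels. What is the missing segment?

/ɛ/

height            front     central   back    
high              i         ɨ         ɯ       
high-mid          e         ɘ         ɤ       
low-mid           —         ɜ         ʌ       
The low-mid row has no front member, so the gap is the low-mid front unrounded vowel /ɛ/.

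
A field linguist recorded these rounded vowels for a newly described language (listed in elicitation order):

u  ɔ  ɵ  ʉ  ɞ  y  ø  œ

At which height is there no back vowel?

Front: /y/ (high), /ø/ (high-mid), /œ/ (low-mid).
Central: /ʉ/ (high), /ɵ/ (high-mid), /ɞ/ (low-mid).
Back: /u/ (high), /ɔ/ (low-mid).
Every height has a back member except high-mid, where /o/ would be expected.

high-mid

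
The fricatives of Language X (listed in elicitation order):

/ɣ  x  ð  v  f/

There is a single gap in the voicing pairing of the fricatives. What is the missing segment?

/θ/

place of articulation  voiceless  voiced  
labiodental       f         v       
dental            —         ð       
velar             x         ɣ       
The dental row has no voiceless member, so the gap is the voiceless dental fricative /θ/.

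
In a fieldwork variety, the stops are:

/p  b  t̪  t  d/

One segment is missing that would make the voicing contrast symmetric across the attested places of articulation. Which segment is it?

bilabial: voiceless /p/, voiced /b/.
dental: voiceless /t̪/, voiced —.
alveolar: voiceless /t/, voiced /d/.
The dental row has no voiced member, so the gap is the voiced dental stop /d̪/.

/d̪/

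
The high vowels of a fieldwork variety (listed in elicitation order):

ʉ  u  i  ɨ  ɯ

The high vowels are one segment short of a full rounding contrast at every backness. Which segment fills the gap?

/y/

Unrounded: /i/ (front), /ɨ/ (central), /ɯ/ (back).
Rounded: /ʉ/ (central), /u/ (back).
The front row has no rounded member, so the gap is the front rounded vowel /y/.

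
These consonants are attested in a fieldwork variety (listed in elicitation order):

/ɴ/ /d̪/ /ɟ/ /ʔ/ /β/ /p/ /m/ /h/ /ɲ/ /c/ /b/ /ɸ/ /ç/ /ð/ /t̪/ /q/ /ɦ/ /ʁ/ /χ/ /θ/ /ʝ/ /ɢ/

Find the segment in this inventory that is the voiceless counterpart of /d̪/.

/d̪/ is a voiced dental stop.
The voiceless counterpart is a voiceless dental stop — in this inventory, /t̪/.

/t̪/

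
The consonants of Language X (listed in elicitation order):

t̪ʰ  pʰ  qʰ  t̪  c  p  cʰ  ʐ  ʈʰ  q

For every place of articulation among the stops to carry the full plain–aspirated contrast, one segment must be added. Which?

/ʈ/

place of articulation  plain     aspirated
bilabial          p         pʰ      
dental            t̪        t̪ʰ     
retroflex         —         ʈʰ      
palatal           c         cʰ      
uvular            q         qʰ      
The retroflex row has no plain member, so the gap is the plain retroflex stop /ʈ/.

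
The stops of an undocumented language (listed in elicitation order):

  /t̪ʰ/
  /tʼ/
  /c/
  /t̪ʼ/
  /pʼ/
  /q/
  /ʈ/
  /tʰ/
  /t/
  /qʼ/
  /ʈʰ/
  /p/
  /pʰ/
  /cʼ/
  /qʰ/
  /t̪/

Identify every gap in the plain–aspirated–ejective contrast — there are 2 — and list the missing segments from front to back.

/ʈʼ/, /cʰ/

Plain: /p/ (bilabial), /t̪/ (dental), /t/ (alveolar), /ʈ/ (retroflex), /c/ (palatal), /q/ (uvular).
Aspirated: /pʰ/ (bilabial), /t̪ʰ/ (dental), /tʰ/ (alveolar), /ʈʰ/ (retroflex), /qʰ/ (uvular).
Ejective: /pʼ/ (bilabial), /t̪ʼ/ (dental), /tʼ/ (alveolar), /cʼ/ (palatal), /qʼ/ (uvular).
Gaps, from front to back: retroflex lacks ejective (/ʈʼ/); palatal lacks aspirated (/cʰ/).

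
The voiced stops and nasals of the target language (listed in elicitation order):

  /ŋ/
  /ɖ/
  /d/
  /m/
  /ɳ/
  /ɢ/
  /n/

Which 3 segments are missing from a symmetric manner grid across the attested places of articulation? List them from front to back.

bilabial: oral stop —, nasal /m/.
alveolar: oral stop /d/, nasal /n/.
retroflex: oral stop /ɖ/, nasal /ɳ/.
velar: oral stop —, nasal /ŋ/.
uvular: oral stop /ɢ/, nasal —.
Gaps, from front to back: bilabial lacks oral stop (/b/); velar lacks oral stop (/ɡ/); uvular lacks nasal (/ɴ/).

/b/, /ɡ/, /ɴ/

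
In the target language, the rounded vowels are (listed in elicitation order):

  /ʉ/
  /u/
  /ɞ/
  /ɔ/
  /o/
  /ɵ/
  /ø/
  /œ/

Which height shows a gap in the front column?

high

high: front —, central /ʉ/, back /u/.
high-mid: front /ø/, central /ɵ/, back /o/.
low-mid: front /œ/, central /ɞ/, back /ɔ/.
Every height has a front member except high, where /y/ would be expected.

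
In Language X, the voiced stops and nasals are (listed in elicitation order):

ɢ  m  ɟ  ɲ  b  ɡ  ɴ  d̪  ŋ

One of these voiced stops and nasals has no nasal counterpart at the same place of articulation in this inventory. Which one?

Bilabial: /b/ ~ /m/
Palatal: /ɟ/ ~ /ɲ/
Velar: /ɡ/ ~ /ŋ/
Uvular: /ɢ/ ~ /ɴ/
Dental: only /d̪/ (oral stop); no nasal partner.
So /d̪/ is the unpaired segment.

/d̪/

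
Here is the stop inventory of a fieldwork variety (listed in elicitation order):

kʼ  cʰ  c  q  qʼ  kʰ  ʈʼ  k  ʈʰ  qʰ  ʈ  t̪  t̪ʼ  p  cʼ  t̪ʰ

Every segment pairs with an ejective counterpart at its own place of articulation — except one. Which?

Dental: /t̪/ ~ /t̪ʰ/ ~ /t̪ʼ/
Retroflex: /ʈ/ ~ /ʈʰ/ ~ /ʈʼ/
Palatal: /c/ ~ /cʰ/ ~ /cʼ/
Velar: /k/ ~ /kʰ/ ~ /kʼ/
Uvular: /q/ ~ /qʰ/ ~ /qʼ/
Bilabial: only /p/ (plain); no ejective partner.
So /p/ is the unpaired segment.

/p/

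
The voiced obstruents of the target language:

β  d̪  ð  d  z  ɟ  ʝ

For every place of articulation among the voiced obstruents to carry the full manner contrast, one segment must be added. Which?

place of articulation  stop      fricative
bilabial          —         β       
dental            d̪        ð       
alveolar          d         z       
palatal           ɟ         ʝ       
The bilabial row has no stop member, so the gap is the bilabial stop /b/.

/b/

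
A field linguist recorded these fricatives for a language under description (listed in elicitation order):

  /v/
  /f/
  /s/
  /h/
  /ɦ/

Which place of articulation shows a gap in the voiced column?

place of articulation  voiceless  voiced  
labiodental       f         v       
alveolar          s         —       
glottal           h         ɦ       
Every place of articulation has a voiced member except alveolar, where /z/ would be expected.

alveolar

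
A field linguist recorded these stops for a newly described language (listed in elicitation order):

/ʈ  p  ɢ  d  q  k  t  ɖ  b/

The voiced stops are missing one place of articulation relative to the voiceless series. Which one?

place of articulation  voiceless  voiced  
bilabial          p         b       
alveolar          t         d       
retroflex         ʈ         ɖ       
velar             k         —       
uvular            q         ɢ       
Every place of articulation has a voiced member except velar, where /ɡ/ would be expected.

velar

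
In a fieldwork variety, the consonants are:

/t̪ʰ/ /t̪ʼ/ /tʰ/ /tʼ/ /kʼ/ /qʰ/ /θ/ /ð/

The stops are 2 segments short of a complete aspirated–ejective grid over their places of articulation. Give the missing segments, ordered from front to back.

Aspirated: /t̪ʰ/ (dental), /tʰ/ (alveolar), /qʰ/ (uvular).
Ejective: /t̪ʼ/ (dental), /tʼ/ (alveolar), /kʼ/ (velar).
Gaps, from front to back: velar lacks aspirated (/kʰ/); uvular lacks ejective (/qʼ/).

/kʰ/, /qʼ/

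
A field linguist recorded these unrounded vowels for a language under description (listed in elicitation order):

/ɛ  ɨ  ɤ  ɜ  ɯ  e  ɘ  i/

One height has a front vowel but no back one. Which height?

low-mid

Front: /i/ (high), /e/ (high-mid), /ɛ/ (low-mid).
Central: /ɨ/ (high), /ɘ/ (high-mid), /ɜ/ (low-mid).
Back: /ɯ/ (high), /ɤ/ (high-mid).
Every height has a back member except low-mid, where /ʌ/ would be expected.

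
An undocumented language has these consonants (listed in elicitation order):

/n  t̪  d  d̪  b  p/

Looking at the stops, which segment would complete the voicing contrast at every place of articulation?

Voiceless: /p/ (bilabial), /t̪/ (dental).
Voiced: /b/ (bilabial), /d̪/ (dental), /d/ (alveolar).
The alveolar row has no voiceless member, so the gap is the voiceless alveolar stop /t/.

/t/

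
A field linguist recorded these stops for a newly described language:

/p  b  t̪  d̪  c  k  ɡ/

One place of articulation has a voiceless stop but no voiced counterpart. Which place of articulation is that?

bilabial: voiceless /p/, voiced /b/.
dental: voiceless /t̪/, voiced /d̪/.
palatal: voiceless /c/, voiced —.
velar: voiceless /k/, voiced /ɡ/.
Every place of articulation has a voiced member except palatal, where /ɟ/ would be expected.

palatal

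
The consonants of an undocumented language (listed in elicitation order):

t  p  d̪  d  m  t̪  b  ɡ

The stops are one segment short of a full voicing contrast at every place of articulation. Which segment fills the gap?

place of articulation  voiceless  voiced  
bilabial          p         b       
dental            t̪        d̪      
alveolar          t         d       
velar             —         ɡ       
The velar row has no voiceless member, so the gap is the voiceless velar stop /k/.

/k/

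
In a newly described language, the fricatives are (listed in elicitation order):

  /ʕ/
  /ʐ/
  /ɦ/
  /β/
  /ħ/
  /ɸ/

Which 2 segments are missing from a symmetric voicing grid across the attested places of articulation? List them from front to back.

Voiceless: /ɸ/ (bilabial), /ħ/ (pharyngeal).
Voiced: /β/ (bilabial), /ʐ/ (retroflex), /ʕ/ (pharyngeal), /ɦ/ (glottal).
Gaps, from front to back: retroflex lacks voiceless (/ʂ/); glottal lacks voiceless (/h/).

/ʂ/, /h/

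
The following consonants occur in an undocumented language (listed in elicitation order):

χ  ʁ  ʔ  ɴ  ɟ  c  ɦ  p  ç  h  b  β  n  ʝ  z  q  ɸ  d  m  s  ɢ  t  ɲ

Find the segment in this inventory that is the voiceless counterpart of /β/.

/ɸ/

/β/ is a voiced bilabial fricative.
The voiceless counterpart is a voiceless bilabial fricative — in this inventory, /ɸ/.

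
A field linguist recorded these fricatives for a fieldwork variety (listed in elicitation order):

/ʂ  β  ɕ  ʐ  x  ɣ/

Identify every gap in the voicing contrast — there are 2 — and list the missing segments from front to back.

place of articulation  voiceless  voiced  
bilabial          —         β       
retroflex         ʂ         ʐ       
alveolo-palatal   ɕ         —       
velar             x         ɣ       
Gaps, from front to back: bilabial lacks voiceless (/ɸ/); alveolo-palatal lacks voiced (/ʑ/).

/ɸ/, /ʑ/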